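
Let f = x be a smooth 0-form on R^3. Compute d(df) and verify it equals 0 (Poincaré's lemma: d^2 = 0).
d(df) = 0

Step 1: df = sum_i (∂f/∂x_i) dx_i = (1) dx + (0) dy + (0) dz.
Step 2: Apply d again. Using the 1-form formula, the coefficient of dx ∧ dy in d(df) is ∂^2 f/∂x ∂y - ∂^2 f/∂y ∂x = (0) - (0) = 0 (equality of mixed partials for smooth f).
Similarly for dx ∧ dz and dy ∧ dz — all coefficients vanish. So d(df) = 0.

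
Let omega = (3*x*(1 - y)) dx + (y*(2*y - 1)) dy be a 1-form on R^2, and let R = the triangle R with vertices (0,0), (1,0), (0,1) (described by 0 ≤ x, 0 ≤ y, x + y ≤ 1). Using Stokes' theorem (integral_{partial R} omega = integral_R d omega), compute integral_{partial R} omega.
integral_(partial R) omega = 1/2

Stokes: integral_partial_R omega = integral_R d omega with d omega = (∂Q/∂x - ∂P/∂y) dx ∧ dy.
  ∂Q/∂x = 0
  ∂P/∂y = -3*x
  integrand = ∂Q/∂x - ∂P/∂y = 3*x.
Integrating over R: integral_0^1 integral_0^{1-x} (3*x) dy dx = 1/2.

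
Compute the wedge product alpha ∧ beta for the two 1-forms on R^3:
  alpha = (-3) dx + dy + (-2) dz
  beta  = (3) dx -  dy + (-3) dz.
alpha ∧ beta = (15) dx ∧ dz + (-5) dy ∧ dz

Distribute the wedge, using dx_i ∧ dx_j = -dx_j ∧ dx_i and dx_i ∧ dx_i = 0. For each pair (i, j) with i < j, the coefficient of dx_i ∧ dx_j in alpha ∧ beta is (alpha_i * beta_j - alpha_j * beta_i). Collecting: alpha ∧ beta = (15) dx ∧ dz + (-5) dy ∧ dz.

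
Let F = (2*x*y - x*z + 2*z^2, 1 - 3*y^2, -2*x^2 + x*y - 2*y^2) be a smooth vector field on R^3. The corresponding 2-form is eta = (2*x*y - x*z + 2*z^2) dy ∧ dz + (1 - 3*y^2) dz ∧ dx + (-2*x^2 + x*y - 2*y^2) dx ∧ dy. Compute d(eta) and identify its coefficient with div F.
d(eta) = (-4*y - z) dx ∧ dy ∧ dz; div F = -4*y - z

For a 2-form in R^3 of the form above, applying d gives a 3-form with coefficient ∂P/∂x + ∂Q/∂y + ∂R/∂z:
  ∂P/∂x = 2*y - z
  ∂Q/∂y = -6*y
  ∂R/∂z = 0
Sum = -4*y - z, which is exactly div F.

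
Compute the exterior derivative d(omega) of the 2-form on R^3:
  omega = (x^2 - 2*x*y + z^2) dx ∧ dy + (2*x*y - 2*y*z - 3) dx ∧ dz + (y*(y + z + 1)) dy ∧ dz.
d(omega) = (-2*x + 4*z) dx ∧ dy ∧ dz

For a 2-form omega = sum_{i<j} g_{ij} dx_i ∧ dx_j, the exterior derivative is
  d(omega) = sum_{i<j} d(g_{ij}) ∧ dx_i ∧ dx_j = sum_{i<j, k} (∂g_{ij}/∂x_k) dx_k ∧ dx_i ∧ dx_j.
Expand each term, using dx_k ∧ dx_i ∧ dx_j = sgn(permutation) dx_{(a)} ∧ dx_{(b)} ∧ dx_{(c)} with (a < b < c) sorted:
  d(x^2 - 2*x*y + z^2) includes (∂/∂z)(x^2 - 2*x*y + z^2) dz = (2*z) dz, which multiplied by dx ∧ dy gives (2*z) dx ∧ dy ∧ dz
  d(2*x*y - 2*y*z - 3) includes (∂/∂y)(2*x*y - 2*y*z - 3) dy = (2*x - 2*z) dy, which multiplied by dx ∧ dz gives (-2*x + 2*z) dx ∧ dy ∧ dz
Collecting like 3-forms: d(omega) = (-2*x + 4*z) dx ∧ dy ∧ dz.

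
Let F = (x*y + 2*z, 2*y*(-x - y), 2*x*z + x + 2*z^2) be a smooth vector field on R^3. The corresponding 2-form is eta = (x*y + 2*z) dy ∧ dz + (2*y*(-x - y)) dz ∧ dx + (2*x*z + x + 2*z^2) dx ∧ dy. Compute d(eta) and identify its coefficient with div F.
d(eta) = (-3*y + 4*z) dx ∧ dy ∧ dz; div F = -3*y + 4*z

For a 2-form in R^3 of the form above, applying d gives a 3-form with coefficient ∂P/∂x + ∂Q/∂y + ∂R/∂z:
  ∂P/∂x = y
  ∂Q/∂y = -2*x - 4*y
  ∂R/∂z = 2*x + 4*z
Sum = -3*y + 4*z, which is exactly div F.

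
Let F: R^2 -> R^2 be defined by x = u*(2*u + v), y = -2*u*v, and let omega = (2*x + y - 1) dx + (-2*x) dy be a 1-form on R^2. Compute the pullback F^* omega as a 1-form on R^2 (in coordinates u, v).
F^* omega = (16*u^3 + 12*u^2*v + 4*u*v^2 - 4*u - v) du + (u*(12*u^2 + 4*u*v - 1)) dv

Using F^*(f dg) = (f ∘ F) d(g ∘ F), substitute each coordinate x_i by F_i(u, v) in f_i, and replace dx_i by d F_i = (∂F_i/∂u) du + (∂F_i/∂v) dv.
  For the x component: f_1(F) = 4*u^2 - 1; d F_1 = (4*u + v) du + (u) dv
  For the y component: f_2(F) = 2*u*(-2*u - v); d F_2 = (-2*v) du + (-2*u) dv
Combining and collecting du, dv coefficients:
  coeff of du: 16*u^3 + 12*u^2*v + 4*u*v^2 - 4*u - v
  coeff of dv: u*(12*u^2 + 4*u*v - 1)
F^* omega = (16*u^3 + 12*u^2*v + 4*u*v^2 - 4*u - v) du + (u*(12*u^2 + 4*u*v - 1)) dv.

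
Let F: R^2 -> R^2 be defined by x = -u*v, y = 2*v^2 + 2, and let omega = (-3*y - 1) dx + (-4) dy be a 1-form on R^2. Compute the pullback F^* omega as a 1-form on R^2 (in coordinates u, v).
F^* omega = (v*(6*v^2 + 7)) du + (6*u*v^2 + 7*u - 16*v) dv

Using F^*(f dg) = (f ∘ F) d(g ∘ F), substitute each coordinate x_i by F_i(u, v) in f_i, and replace dx_i by d F_i = (∂F_i/∂u) du + (∂F_i/∂v) dv.
  For the x component: f_1(F) = -6*v^2 - 7; d F_1 = (-v) du + (-u) dv
  For the y component: f_2(F) = -4; d F_2 = (0) du + (4*v) dv
Combining and collecting du, dv coefficients:
  coeff of du: v*(6*v^2 + 7)
  coeff of dv: 6*u*v^2 + 7*u - 16*v
F^* omega = (v*(6*v^2 + 7)) du + (6*u*v^2 + 7*u - 16*v) dv.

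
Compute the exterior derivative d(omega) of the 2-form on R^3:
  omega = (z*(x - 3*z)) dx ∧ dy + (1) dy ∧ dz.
d(omega) = (x - 6*z) dx ∧ dy ∧ dz

For a 2-form omega = sum_{i<j} g_{ij} dx_i ∧ dx_j, the exterior derivative is
  d(omega) = sum_{i<j} d(g_{ij}) ∧ dx_i ∧ dx_j = sum_{i<j, k} (∂g_{ij}/∂x_k) dx_k ∧ dx_i ∧ dx_j.
Expand each term, using dx_k ∧ dx_i ∧ dx_j = sgn(permutation) dx_{(a)} ∧ dx_{(b)} ∧ dx_{(c)} with (a < b < c) sorted:
  d(z*(x - 3*z)) includes (∂/∂z)(z*(x - 3*z)) dz = (x - 6*z) dz, which multiplied by dx ∧ dy gives (x - 6*z) dx ∧ dy ∧ dz
Collecting like 3-forms: d(omega) = (x - 6*z) dx ∧ dy ∧ dz.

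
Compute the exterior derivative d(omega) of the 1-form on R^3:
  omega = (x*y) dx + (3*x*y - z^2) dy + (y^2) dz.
d(omega) = (-x + 3*y) dx ∧ dy + (2*y + 2*z) dy ∧ dz

For a 1-form omega = sum_i f_i dx_i, the exterior derivative is
  d(omega) = sum_{i < j} (∂f_j/∂x_i - ∂f_i/∂x_j) dx_i ∧ dx_j.
  coefficient of dx ∧ dy: ∂f_2/∂x - ∂f_1/∂y = ∂(3*x*y - z^2)/∂x - ∂(x*y)/∂y = -x + 3*y
  coefficient of dy ∧ dz: ∂f_3/∂y - ∂f_2/∂z = ∂(y^2)/∂y - ∂(3*x*y - z^2)/∂z = 2*y + 2*z
Assembling: d(omega) = (-x + 3*y) dx ∧ dy + (2*y + 2*z) dy ∧ dz.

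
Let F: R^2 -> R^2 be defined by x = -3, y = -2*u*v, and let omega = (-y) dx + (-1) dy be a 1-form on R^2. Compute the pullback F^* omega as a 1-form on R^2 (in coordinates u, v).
F^* omega = (2*v) du + (2*u) dv

Using F^*(f dg) = (f ∘ F) d(g ∘ F), substitute each coordinate x_i by F_i(u, v) in f_i, and replace dx_i by d F_i = (∂F_i/∂u) du + (∂F_i/∂v) dv.
  For the x component: f_1(F) = 2*u*v; d F_1 = (0) du + (0) dv
  For the y component: f_2(F) = -1; d F_2 = (-2*v) du + (-2*u) dv
Combining and collecting du, dv coefficients:
  coeff of du: 2*v
  coeff of dv: 2*u
F^* omega = (2*v) du + (2*u) dv.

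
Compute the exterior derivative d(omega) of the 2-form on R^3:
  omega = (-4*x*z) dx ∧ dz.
d(omega) = 0

For a 2-form omega = sum_{i<j} g_{ij} dx_i ∧ dx_j, the exterior derivative is
  d(omega) = sum_{i<j} d(g_{ij}) ∧ dx_i ∧ dx_j = sum_{i<j, k} (∂g_{ij}/∂x_k) dx_k ∧ dx_i ∧ dx_j.
Expand each term, using dx_k ∧ dx_i ∧ dx_j = sgn(permutation) dx_{(a)} ∧ dx_{(b)} ∧ dx_{(c)} with (a < b < c) sorted:

Collecting like 3-forms: d(omega) = 0.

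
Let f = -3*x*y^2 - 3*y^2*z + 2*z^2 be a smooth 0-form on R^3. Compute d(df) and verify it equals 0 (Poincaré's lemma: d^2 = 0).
d(df) = 0

Step 1: df = sum_i (∂f/∂x_i) dx_i = (-3*y^2) dx + (6*y*(-x - z)) dy + (-3*y^2 + 4*z) dz.
Step 2: Apply d again. Using the 1-form formula, the coefficient of dx ∧ dy in d(df) is ∂^2 f/∂x ∂y - ∂^2 f/∂y ∂x = (-6*y) - (-6*y) = 0 (equality of mixed partials for smooth f).
Similarly for dx ∧ dz and dy ∧ dz — all coefficients vanish. So d(df) = 0.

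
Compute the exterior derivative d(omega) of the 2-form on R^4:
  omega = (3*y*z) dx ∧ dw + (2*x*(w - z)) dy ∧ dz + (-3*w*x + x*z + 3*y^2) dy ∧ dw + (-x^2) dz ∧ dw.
d(omega) = (-3*w - 2*z) dx ∧ dy ∧ dw + (-2*x - 3*y) dx ∧ dz ∧ dw + (2*w - 2*z) dx ∧ dy ∧ dz + (x) dy ∧ dz ∧ dw

For a 2-form omega = sum_{i<j} g_{ij} dx_i ∧ dx_j, the exterior derivative is
  d(omega) = sum_{i<j} d(g_{ij}) ∧ dx_i ∧ dx_j = sum_{i<j, k} (∂g_{ij}/∂x_k) dx_k ∧ dx_i ∧ dx_j.
Expand each term, using dx_k ∧ dx_i ∧ dx_j = sgn(permutation) dx_{(a)} ∧ dx_{(b)} ∧ dx_{(c)} with (a < b < c) sorted:
  d(3*y*z) includes (∂/∂y)(3*y*z) dy = (3*z) dy, which multiplied by dx ∧ dw gives (-3*z) dx ∧ dy ∧ dw
  d(3*y*z) includes (∂/∂z)(3*y*z) dz = (3*y) dz, which multiplied by dx ∧ dw gives (-3*y) dx ∧ dz ∧ dw
  d(2*x*(w - z)) includes (∂/∂x)(2*x*(w - z)) dx = (2*w - 2*z) dx, which multiplied by dy ∧ dz gives (2*w - 2*z) dx ∧ dy ∧ dz
  d(2*x*(w - z)) includes (∂/∂w)(2*x*(w - z)) dw = (2*x) dw, which multiplied by dy ∧ dz gives (2*x) dy ∧ dz ∧ dw
  d(-3*w*x + x*z + 3*y^2) includes (∂/∂x)(-3*w*x + x*z + 3*y^2) dx = (-3*w + z) dx, which multiplied by dy ∧ dw gives (-3*w + z) dx ∧ dy ∧ dw
  d(-3*w*x + x*z + 3*y^2) includes (∂/∂z)(-3*w*x + x*z + 3*y^2) dz = (x) dz, which multiplied by dy ∧ dw gives (-x) dy ∧ dz ∧ dw
  d(-x^2) includes (∂/∂x)(-x^2) dx = (-2*x) dx, which multiplied by dz ∧ dw gives (-2*x) dx ∧ dz ∧ dw
Collecting like 3-forms: d(omega) = (-3*w - 2*z) dx ∧ dy ∧ dw + (-2*x - 3*y) dx ∧ dz ∧ dw + (2*w - 2*z) dx ∧ dy ∧ dz + (x) dy ∧ dz ∧ dw.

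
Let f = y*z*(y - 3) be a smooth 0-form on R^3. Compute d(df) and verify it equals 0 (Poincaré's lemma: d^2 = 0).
d(df) = 0

Step 1: df = sum_i (∂f/∂x_i) dx_i = (0) dx + (z*(2*y - 3)) dy + (y*(y - 3)) dz.
Step 2: Apply d again. Using the 1-form formula, the coefficient of dx ∧ dy in d(df) is ∂^2 f/∂x ∂y - ∂^2 f/∂y ∂x = (0) - (0) = 0 (equality of mixed partials for smooth f).
Similarly for dx ∧ dz and dy ∧ dz — all coefficients vanish. So d(df) = 0.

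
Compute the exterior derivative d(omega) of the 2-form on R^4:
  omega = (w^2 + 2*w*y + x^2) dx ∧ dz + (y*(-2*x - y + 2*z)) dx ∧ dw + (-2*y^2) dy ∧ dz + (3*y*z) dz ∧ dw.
d(omega) = (-2*w) dx ∧ dy ∧ dz + (2*w) dx ∧ dz ∧ dw + (2*x + 2*y - 2*z) dx ∧ dy ∧ dw + (3*z) dy ∧ dz ∧ dw

For a 2-form omega = sum_{i<j} g_{ij} dx_i ∧ dx_j, the exterior derivative is
  d(omega) = sum_{i<j} d(g_{ij}) ∧ dx_i ∧ dx_j = sum_{i<j, k} (∂g_{ij}/∂x_k) dx_k ∧ dx_i ∧ dx_j.
Expand each term, using dx_k ∧ dx_i ∧ dx_j = sgn(permutation) dx_{(a)} ∧ dx_{(b)} ∧ dx_{(c)} with (a < b < c) sorted:
  d(w^2 + 2*w*y + x^2) includes (∂/∂y)(w^2 + 2*w*y + x^2) dy = (2*w) dy, which multiplied by dx ∧ dz gives (-2*w) dx ∧ dy ∧ dz
  d(w^2 + 2*w*y + x^2) includes (∂/∂w)(w^2 + 2*w*y + x^2) dw = (2*w + 2*y) dw, which multiplied by dx ∧ dz gives (2*w + 2*y) dx ∧ dz ∧ dw
  d(y*(-2*x - y + 2*z)) includes (∂/∂y)(y*(-2*x - y + 2*z)) dy = (-2*x - 2*y + 2*z) dy, which multiplied by dx ∧ dw gives (2*x + 2*y - 2*z) dx ∧ dy ∧ dw
  d(y*(-2*x - y + 2*z)) includes (∂/∂z)(y*(-2*x - y + 2*z)) dz = (2*y) dz, which multiplied by dx ∧ dw gives (-2*y) dx ∧ dz ∧ dw
  d(3*y*z) includes (∂/∂y)(3*y*z) dy = (3*z) dy, which multiplied by dz ∧ dw gives (3*z) dy ∧ dz ∧ dw
Collecting like 3-forms: d(omega) = (-2*w) dx ∧ dy ∧ dz + (2*w) dx ∧ dz ∧ dw + (2*x + 2*y - 2*z) dx ∧ dy ∧ dw + (3*z) dy ∧ dz ∧ dw.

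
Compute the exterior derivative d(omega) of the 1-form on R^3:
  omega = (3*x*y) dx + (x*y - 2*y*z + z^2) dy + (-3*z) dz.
d(omega) = (-3*x + y) dx ∧ dy + (2*y - 2*z) dy ∧ dz

For a 1-form omega = sum_i f_i dx_i, the exterior derivative is
  d(omega) = sum_{i < j} (∂f_j/∂x_i - ∂f_i/∂x_j) dx_i ∧ dx_j.
  coefficient of dx ∧ dy: ∂f_2/∂x - ∂f_1/∂y = ∂(x*y - 2*y*z + z^2)/∂x - ∂(3*x*y)/∂y = -3*x + y
  coefficient of dy ∧ dz: ∂f_3/∂y - ∂f_2/∂z = ∂(-3*z)/∂y - ∂(x*y - 2*y*z + z^2)/∂z = 2*y - 2*z
Assembling: d(omega) = (-3*x + y) dx ∧ dy + (2*y - 2*z) dy ∧ dz.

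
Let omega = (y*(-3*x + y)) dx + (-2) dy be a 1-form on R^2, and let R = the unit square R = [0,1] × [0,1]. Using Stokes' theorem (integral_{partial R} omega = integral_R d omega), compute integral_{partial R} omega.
integral_(partial R) omega = 1/2

Stokes: integral_partial_R omega = integral_R d omega with d omega = (∂Q/∂x - ∂P/∂y) dx ∧ dy.
  ∂Q/∂x = 0
  ∂P/∂y = -3*x + 2*y
  integrand = ∂Q/∂x - ∂P/∂y = 3*x - 2*y.
Integrating over R: integral_0^1 integral_0^1 (3*x - 2*y) dx dy = 1/2.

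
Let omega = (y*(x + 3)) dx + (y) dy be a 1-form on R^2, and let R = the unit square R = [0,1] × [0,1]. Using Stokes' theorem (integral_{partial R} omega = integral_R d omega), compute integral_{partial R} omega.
integral_(partial R) omega = -7/2

Stokes: integral_partial_R omega = integral_R d omega with d omega = (∂Q/∂x - ∂P/∂y) dx ∧ dy.
  ∂Q/∂x = 0
  ∂P/∂y = x + 3
  integrand = ∂Q/∂x - ∂P/∂y = -x - 3.
Integrating over R: integral_0^1 integral_0^1 (-x - 3) dx dy = -7/2.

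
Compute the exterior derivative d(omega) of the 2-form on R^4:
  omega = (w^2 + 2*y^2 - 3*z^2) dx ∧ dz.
d(omega) = (-4*y) dx ∧ dy ∧ dz + (2*w) dx ∧ dz ∧ dw

For a 2-form omega = sum_{i<j} g_{ij} dx_i ∧ dx_j, the exterior derivative is
  d(omega) = sum_{i<j} d(g_{ij}) ∧ dx_i ∧ dx_j = sum_{i<j, k} (∂g_{ij}/∂x_k) dx_k ∧ dx_i ∧ dx_j.
Expand each term, using dx_k ∧ dx_i ∧ dx_j = sgn(permutation) dx_{(a)} ∧ dx_{(b)} ∧ dx_{(c)} with (a < b < c) sorted:
  d(w^2 + 2*y^2 - 3*z^2) includes (∂/∂y)(w^2 + 2*y^2 - 3*z^2) dy = (4*y) dy, which multiplied by dx ∧ dz gives (-4*y) dx ∧ dy ∧ dz
  d(w^2 + 2*y^2 - 3*z^2) includes (∂/∂w)(w^2 + 2*y^2 - 3*z^2) dw = (2*w) dw, which multiplied by dx ∧ dz gives (2*w) dx ∧ dz ∧ dw
Collecting like 3-forms: d(omega) = (-4*y) dx ∧ dy ∧ dz + (2*w) dx ∧ dz ∧ dw.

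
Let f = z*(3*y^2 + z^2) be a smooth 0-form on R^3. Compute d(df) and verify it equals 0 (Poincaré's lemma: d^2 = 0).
d(df) = 0

Step 1: df = sum_i (∂f/∂x_i) dx_i = (0) dx + (6*y*z) dy + (3*y^2 + 3*z^2) dz.
Step 2: Apply d again. Using the 1-form formula, the coefficient of dx ∧ dy in d(df) is ∂^2 f/∂x ∂y - ∂^2 f/∂y ∂x = (0) - (0) = 0 (equality of mixed partials for smooth f).
Similarly for dx ∧ dz and dy ∧ dz — all coefficients vanish. So d(df) = 0.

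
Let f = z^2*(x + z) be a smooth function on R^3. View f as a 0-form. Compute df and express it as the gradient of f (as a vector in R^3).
df = (z^2) dx + (0) dy + (z*(2*x + 3*z)) dz; grad f = (z^2, 0, z*(2*x + 3*z))

For a 0-form f, d f = (∂f/∂x) dx + (∂f/∂y) dy + (∂f/∂z) dz. The components of the vector representation are exactly the entries of grad f in Cartesian coordinates:
  ∂f/∂x = z^2
  ∂f/∂y = 0
  ∂f/∂z = z*(2*x + 3*z).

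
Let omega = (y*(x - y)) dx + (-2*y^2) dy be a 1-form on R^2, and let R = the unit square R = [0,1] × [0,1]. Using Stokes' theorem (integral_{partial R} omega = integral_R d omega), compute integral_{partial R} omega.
integral_(partial R) omega = 1/2

Stokes: integral_partial_R omega = integral_R d omega with d omega = (∂Q/∂x - ∂P/∂y) dx ∧ dy.
  ∂Q/∂x = 0
  ∂P/∂y = x - 2*y
  integrand = ∂Q/∂x - ∂P/∂y = -x + 2*y.
Integrating over R: integral_0^1 integral_0^1 (-x + 2*y) dx dy = 1/2.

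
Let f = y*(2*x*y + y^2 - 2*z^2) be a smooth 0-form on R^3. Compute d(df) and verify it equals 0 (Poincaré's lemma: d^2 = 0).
d(df) = 0

Step 1: df = sum_i (∂f/∂x_i) dx_i = (2*y^2) dx + (4*x*y + 3*y^2 - 2*z^2) dy + (-4*y*z) dz.
Step 2: Apply d again. Using the 1-form formula, the coefficient of dx ∧ dy in d(df) is ∂^2 f/∂x ∂y - ∂^2 f/∂y ∂x = (4*y) - (4*y) = 0 (equality of mixed partials for smooth f).
Similarly for dx ∧ dz and dy ∧ dz — all coefficients vanish. So d(df) = 0.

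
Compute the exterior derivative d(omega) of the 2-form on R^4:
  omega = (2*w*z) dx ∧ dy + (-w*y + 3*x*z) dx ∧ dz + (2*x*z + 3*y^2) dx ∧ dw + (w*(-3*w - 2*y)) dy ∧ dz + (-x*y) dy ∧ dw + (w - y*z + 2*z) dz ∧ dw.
d(omega) = (3*w) dx ∧ dy ∧ dz + (-7*y + 2*z) dx ∧ dy ∧ dw + (-2*x - y) dx ∧ dz ∧ dw + (-6*w - 2*y - z) dy ∧ dz ∧ dw

For a 2-form omega = sum_{i<j} g_{ij} dx_i ∧ dx_j, the exterior derivative is
  d(omega) = sum_{i<j} d(g_{ij}) ∧ dx_i ∧ dx_j = sum_{i<j, k} (∂g_{ij}/∂x_k) dx_k ∧ dx_i ∧ dx_j.
Expand each term, using dx_k ∧ dx_i ∧ dx_j = sgn(permutation) dx_{(a)} ∧ dx_{(b)} ∧ dx_{(c)} with (a < b < c) sorted:
  d(2*w*z) includes (∂/∂z)(2*w*z) dz = (2*w) dz, which multiplied by dx ∧ dy gives (2*w) dx ∧ dy ∧ dz
  d(2*w*z) includes (∂/∂w)(2*w*z) dw = (2*z) dw, which multiplied by dx ∧ dy gives (2*z) dx ∧ dy ∧ dw
  d(-w*y + 3*x*z) includes (∂/∂y)(-w*y + 3*x*z) dy = (-w) dy, which multiplied by dx ∧ dz gives (w) dx ∧ dy ∧ dz
  d(-w*y + 3*x*z) includes (∂/∂w)(-w*y + 3*x*z) dw = (-y) dw, which multiplied by dx ∧ dz gives (-y) dx ∧ dz ∧ dw
  d(2*x*z + 3*y^2) includes (∂/∂y)(2*x*z + 3*y^2) dy = (6*y) dy, which multiplied by dx ∧ dw gives (-6*y) dx ∧ dy ∧ dw
  d(2*x*z + 3*y^2) includes (∂/∂z)(2*x*z + 3*y^2) dz = (2*x) dz, which multiplied by dx ∧ dw gives (-2*x) dx ∧ dz ∧ dw
  d(w*(-3*w - 2*y)) includes (∂/∂w)(w*(-3*w - 2*y)) dw = (-6*w - 2*y) dw, which multiplied by dy ∧ dz gives (-6*w - 2*y) dy ∧ dz ∧ dw
  d(-x*y) includes (∂/∂x)(-x*y) dx = (-y) dx, which multiplied by dy ∧ dw gives (-y) dx ∧ dy ∧ dw
  d(w - y*z + 2*z) includes (∂/∂y)(w - y*z + 2*z) dy = (-z) dy, which multiplied by dz ∧ dw gives (-z) dy ∧ dz ∧ dw
Collecting like 3-forms: d(omega) = (3*w) dx ∧ dy ∧ dz + (-7*y + 2*z) dx ∧ dy ∧ dw + (-2*x - y) dx ∧ dz ∧ dw + (-6*w - 2*y - z) dy ∧ dz ∧ dw.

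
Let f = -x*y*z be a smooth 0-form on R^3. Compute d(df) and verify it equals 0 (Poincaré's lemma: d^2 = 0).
d(df) = 0

Step 1: df = sum_i (∂f/∂x_i) dx_i = (-y*z) dx + (-x*z) dy + (-x*y) dz.
Step 2: Apply d again. Using the 1-form formula, the coefficient of dx ∧ dy in d(df) is ∂^2 f/∂x ∂y - ∂^2 f/∂y ∂x = (-z) - (-z) = 0 (equality of mixed partials for smooth f).
Similarly for dx ∧ dz and dy ∧ dz — all coefficients vanish. So d(df) = 0.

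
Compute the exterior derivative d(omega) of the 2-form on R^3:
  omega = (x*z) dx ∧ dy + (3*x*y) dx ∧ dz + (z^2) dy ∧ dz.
d(omega) = (-2*x) dx ∧ dy ∧ dz

For a 2-form omega = sum_{i<j} g_{ij} dx_i ∧ dx_j, the exterior derivative is
  d(omega) = sum_{i<j} d(g_{ij}) ∧ dx_i ∧ dx_j = sum_{i<j, k} (∂g_{ij}/∂x_k) dx_k ∧ dx_i ∧ dx_j.
Expand each term, using dx_k ∧ dx_i ∧ dx_j = sgn(permutation) dx_{(a)} ∧ dx_{(b)} ∧ dx_{(c)} with (a < b < c) sorted:
  d(x*z) includes (∂/∂z)(x*z) dz = (x) dz, which multiplied by dx ∧ dy gives (x) dx ∧ dy ∧ dz
  d(3*x*y) includes (∂/∂y)(3*x*y) dy = (3*x) dy, which multiplied by dx ∧ dz gives (-3*x) dx ∧ dy ∧ dz
Collecting like 3-forms: d(omega) = (-2*x) dx ∧ dy ∧ dz.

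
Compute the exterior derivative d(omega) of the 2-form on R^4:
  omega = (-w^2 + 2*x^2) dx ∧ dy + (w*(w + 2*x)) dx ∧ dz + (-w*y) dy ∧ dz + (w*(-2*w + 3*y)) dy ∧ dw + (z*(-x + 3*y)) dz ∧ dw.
d(omega) = (-2*w) dx ∧ dy ∧ dw + (2*w + 2*x - z) dx ∧ dz ∧ dw + (-y + 3*z) dy ∧ dz ∧ dw

For a 2-form omega = sum_{i<j} g_{ij} dx_i ∧ dx_j, the exterior derivative is
  d(omega) = sum_{i<j} d(g_{ij}) ∧ dx_i ∧ dx_j = sum_{i<j, k} (∂g_{ij}/∂x_k) dx_k ∧ dx_i ∧ dx_j.
Expand each term, using dx_k ∧ dx_i ∧ dx_j = sgn(permutation) dx_{(a)} ∧ dx_{(b)} ∧ dx_{(c)} with (a < b < c) sorted:
  d(-w^2 + 2*x^2) includes (∂/∂w)(-w^2 + 2*x^2) dw = (-2*w) dw, which multiplied by dx ∧ dy gives (-2*w) dx ∧ dy ∧ dw
  d(w*(w + 2*x)) includes (∂/∂w)(w*(w + 2*x)) dw = (2*w + 2*x) dw, which multiplied by dx ∧ dz gives (2*w + 2*x) dx ∧ dz ∧ dw
  d(-w*y) includes (∂/∂w)(-w*y) dw = (-y) dw, which multiplied by dy ∧ dz gives (-y) dy ∧ dz ∧ dw
  d(z*(-x + 3*y)) includes (∂/∂x)(z*(-x + 3*y)) dx = (-z) dx, which multiplied by dz ∧ dw gives (-z) dx ∧ dz ∧ dw
  d(z*(-x + 3*y)) includes (∂/∂y)(z*(-x + 3*y)) dy = (3*z) dy, which multiplied by dz ∧ dw gives (3*z) dy ∧ dz ∧ dw
Collecting like 3-forms: d(omega) = (-2*w) dx ∧ dy ∧ dw + (2*w + 2*x - z) dx ∧ dz ∧ dw + (-y + 3*z) dy ∧ dz ∧ dw.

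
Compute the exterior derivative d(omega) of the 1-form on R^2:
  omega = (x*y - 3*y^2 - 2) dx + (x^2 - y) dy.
d(omega) = (x + 6*y) dx ∧ dy

For a 1-form omega = sum_i f_i dx_i, the exterior derivative is
  d(omega) = sum_{i < j} (∂f_j/∂x_i - ∂f_i/∂x_j) dx_i ∧ dx_j.
  coefficient of dx ∧ dy: ∂f_2/∂x - ∂f_1/∂y = ∂(x^2 - y)/∂x - ∂(x*y - 3*y^2 - 2)/∂y = x + 6*y
Assembling: d(omega) = (x + 6*y) dx ∧ dy.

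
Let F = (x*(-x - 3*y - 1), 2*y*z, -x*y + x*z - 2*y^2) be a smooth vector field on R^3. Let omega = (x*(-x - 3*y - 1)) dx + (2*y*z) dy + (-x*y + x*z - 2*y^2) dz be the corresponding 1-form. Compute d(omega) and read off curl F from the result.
d(omega) = (-x - 6*y) dy ∧ dz + (y - z) dz ∧ dx + (3*x) dx ∧ dy; curl F = (-x - 6*y, y - z, 3*x)

d omega = sum_{i<j} (∂f_j/∂x_i - ∂f_i/∂x_j) dx_i ∧ dx_j. Under the identification (dy ∧ dz, dz ∧ dx, dx ∧ dy) ↔ (e_x, e_y, e_z), the coefficients are exactly the components of curl F. Compute:
  ∂R/∂y - ∂Q/∂z = (-x - 4*y) - (2*y) = -x - 6*y
  ∂P/∂z - ∂R/∂x = (0) - (-y + z) = y - z
  ∂Q/∂x - ∂P/∂y = (0) - (-3*x) = 3*x.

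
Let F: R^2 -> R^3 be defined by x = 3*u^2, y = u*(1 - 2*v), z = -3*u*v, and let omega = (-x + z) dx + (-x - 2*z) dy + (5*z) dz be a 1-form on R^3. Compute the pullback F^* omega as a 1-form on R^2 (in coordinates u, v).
F^* omega = (3*u*(-6*u^2 - 4*u*v - u + 11*v^2 + 2*v)) du + (u^2*(6*u + 33*v)) dv

Using F^*(f dg) = (f ∘ F) d(g ∘ F), substitute each coordinate x_i by F_i(u, v) in f_i, and replace dx_i by d F_i = (∂F_i/∂u) du + (∂F_i/∂v) dv.
  For the x component: f_1(F) = 3*u*(-u - v); d F_1 = (6*u) du + (0) dv
  For the y component: f_2(F) = 3*u*(-u + 2*v); d F_2 = (1 - 2*v) du + (-2*u) dv
  For the z component: f_3(F) = -15*u*v; d F_3 = (-3*v) du + (-3*u) dv
Combining and collecting du, dv coefficients:
  coeff of du: 3*u*(-6*u^2 - 4*u*v - u + 11*v^2 + 2*v)
  coeff of dv: u^2*(6*u + 33*v)
F^* omega = (3*u*(-6*u^2 - 4*u*v - u + 11*v^2 + 2*v)) du + (u^2*(6*u + 33*v)) dv.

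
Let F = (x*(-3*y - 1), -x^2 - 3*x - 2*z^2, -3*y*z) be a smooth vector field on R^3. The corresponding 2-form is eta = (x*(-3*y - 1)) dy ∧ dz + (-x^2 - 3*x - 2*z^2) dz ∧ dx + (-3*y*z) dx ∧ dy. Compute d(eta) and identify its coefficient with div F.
d(eta) = (-6*y - 1) dx ∧ dy ∧ dz; div F = -6*y - 1

For a 2-form in R^3 of the form above, applying d gives a 3-form with coefficient ∂P/∂x + ∂Q/∂y + ∂R/∂z:
  ∂P/∂x = -3*y - 1
  ∂Q/∂y = 0
  ∂R/∂z = -3*y
Sum = -6*y - 1, which is exactly div F.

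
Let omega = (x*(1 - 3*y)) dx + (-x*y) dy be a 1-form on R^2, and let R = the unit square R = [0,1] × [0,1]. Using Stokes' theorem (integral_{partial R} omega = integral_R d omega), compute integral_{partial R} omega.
integral_(partial R) omega = 1

Stokes: integral_partial_R omega = integral_R d omega with d omega = (∂Q/∂x - ∂P/∂y) dx ∧ dy.
  ∂Q/∂x = -y
  ∂P/∂y = -3*x
  integrand = ∂Q/∂x - ∂P/∂y = 3*x - y.
Integrating over R: integral_0^1 integral_0^1 (3*x - y) dx dy = 1.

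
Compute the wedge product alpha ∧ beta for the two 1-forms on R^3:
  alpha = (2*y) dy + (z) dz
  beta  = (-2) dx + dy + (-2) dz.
alpha ∧ beta = (4*y) dx ∧ dy + (-4*y - z) dy ∧ dz + (2*z) dx ∧ dz

Distribute the wedge, using dx_i ∧ dx_j = -dx_j ∧ dx_i and dx_i ∧ dx_i = 0. For each pair (i, j) with i < j, the coefficient of dx_i ∧ dx_j in alpha ∧ beta is (alpha_i * beta_j - alpha_j * beta_i). Collecting: alpha ∧ beta = (4*y) dx ∧ dy + (-4*y - z) dy ∧ dz + (2*z) dx ∧ dz.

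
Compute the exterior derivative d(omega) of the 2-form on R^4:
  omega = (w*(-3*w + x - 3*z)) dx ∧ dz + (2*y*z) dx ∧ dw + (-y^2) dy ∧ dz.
d(omega) = (-6*w + x - 2*y - 3*z) dx ∧ dz ∧ dw + (-2*z) dx ∧ dy ∧ dw

For a 2-form omega = sum_{i<j} g_{ij} dx_i ∧ dx_j, the exterior derivative is
  d(omega) = sum_{i<j} d(g_{ij}) ∧ dx_i ∧ dx_j = sum_{i<j, k} (∂g_{ij}/∂x_k) dx_k ∧ dx_i ∧ dx_j.
Expand each term, using dx_k ∧ dx_i ∧ dx_j = sgn(permutation) dx_{(a)} ∧ dx_{(b)} ∧ dx_{(c)} with (a < b < c) sorted:
  d(w*(-3*w + x - 3*z)) includes (∂/∂w)(w*(-3*w + x - 3*z)) dw = (-6*w + x - 3*z) dw, which multiplied by dx ∧ dz gives (-6*w + x - 3*z) dx ∧ dz ∧ dw
  d(2*y*z) includes (∂/∂y)(2*y*z) dy = (2*z) dy, which multiplied by dx ∧ dw gives (-2*z) dx ∧ dy ∧ dw
  d(2*y*z) includes (∂/∂z)(2*y*z) dz = (2*y) dz, which multiplied by dx ∧ dw gives (-2*y) dx ∧ dz ∧ dw
Collecting like 3-forms: d(omega) = (-6*w + x - 2*y - 3*z) dx ∧ dz ∧ dw + (-2*z) dx ∧ dy ∧ dw.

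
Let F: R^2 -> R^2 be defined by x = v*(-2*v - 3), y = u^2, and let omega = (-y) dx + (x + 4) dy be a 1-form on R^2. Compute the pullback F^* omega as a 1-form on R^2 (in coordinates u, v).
F^* omega = (2*u*(-2*v^2 - 3*v + 4)) du + (u^2*(4*v + 3)) dv

Using F^*(f dg) = (f ∘ F) d(g ∘ F), substitute each coordinate x_i by F_i(u, v) in f_i, and replace dx_i by d F_i = (∂F_i/∂u) du + (∂F_i/∂v) dv.
  For the x component: f_1(F) = -u^2; d F_1 = (0) du + (-4*v - 3) dv
  For the y component: f_2(F) = -2*v^2 - 3*v + 4; d F_2 = (2*u) du + (0) dv
Combining and collecting du, dv coefficients:
  coeff of du: 2*u*(-2*v^2 - 3*v + 4)
  coeff of dv: u^2*(4*v + 3)
F^* omega = (2*u*(-2*v^2 - 3*v + 4)) du + (u^2*(4*v + 3)) dv.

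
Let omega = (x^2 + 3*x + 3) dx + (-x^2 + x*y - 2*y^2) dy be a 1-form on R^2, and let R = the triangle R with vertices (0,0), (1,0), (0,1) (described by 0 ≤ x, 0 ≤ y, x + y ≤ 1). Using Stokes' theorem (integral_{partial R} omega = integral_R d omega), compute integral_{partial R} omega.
integral_(partial R) omega = -1/6

Stokes: integral_partial_R omega = integral_R d omega with d omega = (∂Q/∂x - ∂P/∂y) dx ∧ dy.
  ∂Q/∂x = -2*x + y
  ∂P/∂y = 0
  integrand = ∂Q/∂x - ∂P/∂y = -2*x + y.
Integrating over R: integral_0^1 integral_0^{1-x} (-2*x + y) dy dx = -1/6.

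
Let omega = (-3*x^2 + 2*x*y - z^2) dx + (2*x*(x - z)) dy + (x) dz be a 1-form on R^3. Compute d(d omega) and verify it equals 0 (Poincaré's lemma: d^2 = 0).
d(d omega) = 0

Step 1: d omega = sum_{i<j} (∂f_j/∂x_i - ∂f_i/∂x_j) dx_i ∧ dx_j:
  coeff of dx ∧ dy: 2*x - 2*z
  coeff of dx ∧ dz: 2*z + 1
  coeff of dy ∧ dz: 2*x
Step 2: Apply d again to each 2-form coefficient. The only possible 3-form in R^3 is dx ∧ dy ∧ dz, with coefficient
  ∂(coeff of dy∧dz)/∂x - ∂(coeff of dx∧dz)/∂y + ∂(coeff of dx∧dy)/∂z
  = ∂/∂x (2*x) - ∂/∂y (2*z + 1) + ∂/∂z (2*x - 2*z).
Each of these terms simplifies to sums of mixed partials that cancel in pairs. The result is 0 (by equality of mixed partials for smooth functions — Schwarz / Clairaut).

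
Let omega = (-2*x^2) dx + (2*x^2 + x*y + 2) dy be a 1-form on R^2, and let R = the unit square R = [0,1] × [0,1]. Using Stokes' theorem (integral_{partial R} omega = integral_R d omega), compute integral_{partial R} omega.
integral_(partial R) omega = 5/2

Stokes: integral_partial_R omega = integral_R d omega with d omega = (∂Q/∂x - ∂P/∂y) dx ∧ dy.
  ∂Q/∂x = 4*x + y
  ∂P/∂y = 0
  integrand = ∂Q/∂x - ∂P/∂y = 4*x + y.
Integrating over R: integral_0^1 integral_0^1 (4*x + y) dx dy = 5/2.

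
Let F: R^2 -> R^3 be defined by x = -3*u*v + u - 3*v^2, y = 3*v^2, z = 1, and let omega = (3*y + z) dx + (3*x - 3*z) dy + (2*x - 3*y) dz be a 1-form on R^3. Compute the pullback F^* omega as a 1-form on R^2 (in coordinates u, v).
F^* omega = (-27*v^3 + 9*v^2 - 3*v + 1) du + (-81*u*v^2 + 18*u*v - 3*u - 108*v^3 - 24*v) dv

Using F^*(f dg) = (f ∘ F) d(g ∘ F), substitute each coordinate x_i by F_i(u, v) in f_i, and replace dx_i by d F_i = (∂F_i/∂u) du + (∂F_i/∂v) dv.
  For the x component: f_1(F) = 9*v^2 + 1; d F_1 = (1 - 3*v) du + (-3*u - 6*v) dv
  For the y component: f_2(F) = -9*u*v + 3*u - 9*v^2 - 3; d F_2 = (0) du + (6*v) dv
  For the z component: f_3(F) = -6*u*v + 2*u - 15*v^2; d F_3 = (0) du + (0) dv
Combining and collecting du, dv coefficients:
  coeff of du: -27*v^3 + 9*v^2 - 3*v + 1
  coeff of dv: -81*u*v^2 + 18*u*v - 3*u - 108*v^3 - 24*v
F^* omega = (-27*v^3 + 9*v^2 - 3*v + 1) du + (-81*u*v^2 + 18*u*v - 3*u - 108*v^3 - 24*v) dv.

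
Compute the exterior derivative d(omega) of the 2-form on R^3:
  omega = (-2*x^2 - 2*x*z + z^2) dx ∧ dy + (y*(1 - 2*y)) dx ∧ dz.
d(omega) = (-2*x + 4*y + 2*z - 1) dx ∧ dy ∧ dz

For a 2-form omega = sum_{i<j} g_{ij} dx_i ∧ dx_j, the exterior derivative is
  d(omega) = sum_{i<j} d(g_{ij}) ∧ dx_i ∧ dx_j = sum_{i<j, k} (∂g_{ij}/∂x_k) dx_k ∧ dx_i ∧ dx_j.
Expand each term, using dx_k ∧ dx_i ∧ dx_j = sgn(permutation) dx_{(a)} ∧ dx_{(b)} ∧ dx_{(c)} with (a < b < c) sorted:
  d(-2*x^2 - 2*x*z + z^2) includes (∂/∂z)(-2*x^2 - 2*x*z + z^2) dz = (-2*x + 2*z) dz, which multiplied by dx ∧ dy gives (-2*x + 2*z) dx ∧ dy ∧ dz
  d(y*(1 - 2*y)) includes (∂/∂y)(y*(1 - 2*y)) dy = (1 - 4*y) dy, which multiplied by dx ∧ dz gives (4*y - 1) dx ∧ dy ∧ dz
Collecting like 3-forms: d(omega) = (-2*x + 4*y + 2*z - 1) dx ∧ dy ∧ dz.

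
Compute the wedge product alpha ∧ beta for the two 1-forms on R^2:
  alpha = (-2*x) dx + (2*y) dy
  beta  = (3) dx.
alpha ∧ beta = (-6*y) dx ∧ dy

Distribute the wedge, using dx_i ∧ dx_j = -dx_j ∧ dx_i and dx_i ∧ dx_i = 0. For each pair (i, j) with i < j, the coefficient of dx_i ∧ dx_j in alpha ∧ beta is (alpha_i * beta_j - alpha_j * beta_i). Collecting: alpha ∧ beta = (-6*y) dx ∧ dy.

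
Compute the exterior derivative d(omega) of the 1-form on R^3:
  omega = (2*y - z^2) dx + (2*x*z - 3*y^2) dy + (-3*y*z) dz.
d(omega) = (2*z - 2) dx ∧ dy + (2*z) dx ∧ dz + (-2*x - 3*z) dy ∧ dz

For a 1-form omega = sum_i f_i dx_i, the exterior derivative is
  d(omega) = sum_{i < j} (∂f_j/∂x_i - ∂f_i/∂x_j) dx_i ∧ dx_j.
  coefficient of dx ∧ dy: ∂f_2/∂x - ∂f_1/∂y = ∂(2*x*z - 3*y^2)/∂x - ∂(2*y - z^2)/∂y = 2*z - 2
  coefficient of dx ∧ dz: ∂f_3/∂x - ∂f_1/∂z = ∂(-3*y*z)/∂x - ∂(2*y - z^2)/∂z = 2*z
  coefficient of dy ∧ dz: ∂f_3/∂y - ∂f_2/∂z = ∂(-3*y*z)/∂y - ∂(2*x*z - 3*y^2)/∂z = -2*x - 3*z
Assembling: d(omega) = (2*z - 2) dx ∧ dy + (2*z) dx ∧ dz + (-2*x - 3*z) dy ∧ dz.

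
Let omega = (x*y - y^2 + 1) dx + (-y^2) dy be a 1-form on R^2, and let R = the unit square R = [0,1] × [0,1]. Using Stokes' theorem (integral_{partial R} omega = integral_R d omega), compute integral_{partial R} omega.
integral_(partial R) omega = 1/2

Stokes: integral_partial_R omega = integral_R d omega with d omega = (∂Q/∂x - ∂P/∂y) dx ∧ dy.
  ∂Q/∂x = 0
  ∂P/∂y = x - 2*y
  integrand = ∂Q/∂x - ∂P/∂y = -x + 2*y.
Integrating over R: integral_0^1 integral_0^1 (-x + 2*y) dx dy = 1/2.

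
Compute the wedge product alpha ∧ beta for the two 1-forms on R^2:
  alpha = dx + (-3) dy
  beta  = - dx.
alpha ∧ beta = (-3) dx ∧ dy

Distribute the wedge, using dx_i ∧ dx_j = -dx_j ∧ dx_i and dx_i ∧ dx_i = 0. For each pair (i, j) with i < j, the coefficient of dx_i ∧ dx_j in alpha ∧ beta is (alpha_i * beta_j - alpha_j * beta_i). Collecting: alpha ∧ beta = (-3) dx ∧ dy.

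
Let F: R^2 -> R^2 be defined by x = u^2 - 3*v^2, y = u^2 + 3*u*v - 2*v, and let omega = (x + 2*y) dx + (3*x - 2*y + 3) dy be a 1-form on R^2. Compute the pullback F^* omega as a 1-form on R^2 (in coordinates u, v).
F^* omega = (8*u^3 + 3*u^2*v - 42*u*v^2 + 6*u - 27*v^3 + 12*v^2 + 9*v) du + (3*u^3 - 36*u^2*v - 2*u^2 - 63*u*v^2 + 24*u*v + 9*u + 18*v^3 + 42*v^2 - 8*v - 6) dv

Using F^*(f dg) = (f ∘ F) d(g ∘ F), substitute each coordinate x_i by F_i(u, v) in f_i, and replace dx_i by d F_i = (∂F_i/∂u) du + (∂F_i/∂v) dv.
  For the x component: f_1(F) = 3*u^2 + 6*u*v - 3*v^2 - 4*v; d F_1 = (2*u) du + (-6*v) dv
  For the y component: f_2(F) = u^2 - 6*u*v - 9*v^2 + 4*v + 3; d F_2 = (2*u + 3*v) du + (3*u - 2) dv
Combining and collecting du, dv coefficients:
  coeff of du: 8*u^3 + 3*u^2*v - 42*u*v^2 + 6*u - 27*v^3 + 12*v^2 + 9*v
  coeff of dv: 3*u^3 - 36*u^2*v - 2*u^2 - 63*u*v^2 + 24*u*v + 9*u + 18*v^3 + 42*v^2 - 8*v - 6
F^* omega = (8*u^3 + 3*u^2*v - 42*u*v^2 + 6*u - 27*v^3 + 12*v^2 + 9*v) du + (3*u^3 - 36*u^2*v - 2*u^2 - 63*u*v^2 + 24*u*v + 9*u + 18*v^3 + 42*v^2 - 8*v - 6) dv.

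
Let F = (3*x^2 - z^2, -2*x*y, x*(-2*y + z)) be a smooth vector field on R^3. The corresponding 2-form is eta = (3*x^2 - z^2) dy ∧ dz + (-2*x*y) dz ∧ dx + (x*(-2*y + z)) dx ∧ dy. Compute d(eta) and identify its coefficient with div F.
d(eta) = (5*x) dx ∧ dy ∧ dz; div F = 5*x

For a 2-form in R^3 of the form above, applying d gives a 3-form with coefficient ∂P/∂x + ∂Q/∂y + ∂R/∂z:
  ∂P/∂x = 6*x
  ∂Q/∂y = -2*x
  ∂R/∂z = x
Sum = 5*x, which is exactly div F.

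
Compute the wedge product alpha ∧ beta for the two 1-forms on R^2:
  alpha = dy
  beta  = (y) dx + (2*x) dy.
alpha ∧ beta = (-y) dx ∧ dy

Distribute the wedge, using dx_i ∧ dx_j = -dx_j ∧ dx_i and dx_i ∧ dx_i = 0. For each pair (i, j) with i < j, the coefficient of dx_i ∧ dx_j in alpha ∧ beta is (alpha_i * beta_j - alpha_j * beta_i). Collecting: alpha ∧ beta = (-y) dx ∧ dy.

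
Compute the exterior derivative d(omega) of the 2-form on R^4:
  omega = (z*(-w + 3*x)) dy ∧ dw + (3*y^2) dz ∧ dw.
d(omega) = (3*z) dx ∧ dy ∧ dw + (w - 3*x + 6*y) dy ∧ dz ∧ dw

For a 2-form omega = sum_{i<j} g_{ij} dx_i ∧ dx_j, the exterior derivative is
  d(omega) = sum_{i<j} d(g_{ij}) ∧ dx_i ∧ dx_j = sum_{i<j, k} (∂g_{ij}/∂x_k) dx_k ∧ dx_i ∧ dx_j.
Expand each term, using dx_k ∧ dx_i ∧ dx_j = sgn(permutation) dx_{(a)} ∧ dx_{(b)} ∧ dx_{(c)} with (a < b < c) sorted:
  d(z*(-w + 3*x)) includes (∂/∂x)(z*(-w + 3*x)) dx = (3*z) dx, which multiplied by dy ∧ dw gives (3*z) dx ∧ dy ∧ dw
  d(z*(-w + 3*x)) includes (∂/∂z)(z*(-w + 3*x)) dz = (-w + 3*x) dz, which multiplied by dy ∧ dw gives (w - 3*x) dy ∧ dz ∧ dw
  d(3*y^2) includes (∂/∂y)(3*y^2) dy = (6*y) dy, which multiplied by dz ∧ dw gives (6*y) dy ∧ dz ∧ dw
Collecting like 3-forms: d(omega) = (3*z) dx ∧ dy ∧ dw + (w - 3*x + 6*y) dy ∧ dz ∧ dw.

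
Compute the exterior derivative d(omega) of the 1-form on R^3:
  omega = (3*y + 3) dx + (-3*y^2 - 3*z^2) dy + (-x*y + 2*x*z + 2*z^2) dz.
d(omega) = (-3) dx ∧ dy + (-y + 2*z) dx ∧ dz + (-x + 6*z) dy ∧ dz

For a 1-form omega = sum_i f_i dx_i, the exterior derivative is
  d(omega) = sum_{i < j} (∂f_j/∂x_i - ∂f_i/∂x_j) dx_i ∧ dx_j.
  coefficient of dx ∧ dy: ∂f_2/∂x - ∂f_1/∂y = ∂(-3*y^2 - 3*z^2)/∂x - ∂(3*y + 3)/∂y = -3
  coefficient of dx ∧ dz: ∂f_3/∂x - ∂f_1/∂z = ∂(-x*y + 2*x*z + 2*z^2)/∂x - ∂(3*y + 3)/∂z = -y + 2*z
  coefficient of dy ∧ dz: ∂f_3/∂y - ∂f_2/∂z = ∂(-x*y + 2*x*z + 2*z^2)/∂y - ∂(-3*y^2 - 3*z^2)/∂z = -x + 6*z
Assembling: d(omega) = (-3) dx ∧ dy + (-y + 2*z) dx ∧ dz + (-x + 6*z) dy ∧ dz.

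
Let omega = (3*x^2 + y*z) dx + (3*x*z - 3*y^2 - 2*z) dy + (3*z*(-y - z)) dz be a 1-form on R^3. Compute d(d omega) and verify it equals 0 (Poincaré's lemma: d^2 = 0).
d(d omega) = 0

Step 1: d omega = sum_{i<j} (∂f_j/∂x_i - ∂f_i/∂x_j) dx_i ∧ dx_j:
  coeff of dx ∧ dy: 2*z
  coeff of dx ∧ dz: -y
  coeff of dy ∧ dz: -3*x - 3*z + 2
Step 2: Apply d again to each 2-form coefficient. The only possible 3-form in R^3 is dx ∧ dy ∧ dz, with coefficient
  ∂(coeff of dy∧dz)/∂x - ∂(coeff of dx∧dz)/∂y + ∂(coeff of dx∧dy)/∂z
  = ∂/∂x (-3*x - 3*z + 2) - ∂/∂y (-y) + ∂/∂z (2*z).
Each of these terms simplifies to sums of mixed partials that cancel in pairs. The result is 0 (by equality of mixed partials for smooth functions — Schwarz / Clairaut).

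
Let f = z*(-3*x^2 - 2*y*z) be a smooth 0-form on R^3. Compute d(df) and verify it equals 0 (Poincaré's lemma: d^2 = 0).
d(df) = 0

Step 1: df = sum_i (∂f/∂x_i) dx_i = (-6*x*z) dx + (-2*z^2) dy + (-3*x^2 - 4*y*z) dz.
Step 2: Apply d again. Using the 1-form formula, the coefficient of dx ∧ dy in d(df) is ∂^2 f/∂x ∂y - ∂^2 f/∂y ∂x = (0) - (0) = 0 (equality of mixed partials for smooth f).
Similarly for dx ∧ dz and dy ∧ dz — all coefficients vanish. So d(df) = 0.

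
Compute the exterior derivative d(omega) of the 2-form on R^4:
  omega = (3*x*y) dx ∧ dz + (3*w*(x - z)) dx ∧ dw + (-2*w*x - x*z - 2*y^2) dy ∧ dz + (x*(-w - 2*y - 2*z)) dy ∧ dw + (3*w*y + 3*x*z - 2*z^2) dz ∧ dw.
d(omega) = (-2*w - 3*x - z) dx ∧ dy ∧ dz + (3*w + 3*z) dx ∧ dz ∧ dw + (3*w) dy ∧ dz ∧ dw + (-w - 2*y - 2*z) dx ∧ dy ∧ dw

For a 2-form omega = sum_{i<j} g_{ij} dx_i ∧ dx_j, the exterior derivative is
  d(omega) = sum_{i<j} d(g_{ij}) ∧ dx_i ∧ dx_j = sum_{i<j, k} (∂g_{ij}/∂x_k) dx_k ∧ dx_i ∧ dx_j.
Expand each term, using dx_k ∧ dx_i ∧ dx_j = sgn(permutation) dx_{(a)} ∧ dx_{(b)} ∧ dx_{(c)} with (a < b < c) sorted:
  d(3*x*y) includes (∂/∂y)(3*x*y) dy = (3*x) dy, which multiplied by dx ∧ dz gives (-3*x) dx ∧ dy ∧ dz
  d(3*w*(x - z)) includes (∂/∂z)(3*w*(x - z)) dz = (-3*w) dz, which multiplied by dx ∧ dw gives (3*w) dx ∧ dz ∧ dw
  d(-2*w*x - x*z - 2*y^2) includes (∂/∂x)(-2*w*x - x*z - 2*y^2) dx = (-2*w - z) dx, which multiplied by dy ∧ dz gives (-2*w - z) dx ∧ dy ∧ dz
  d(-2*w*x - x*z - 2*y^2) includes (∂/∂w)(-2*w*x - x*z - 2*y^2) dw = (-2*x) dw, which multiplied by dy ∧ dz gives (-2*x) dy ∧ dz ∧ dw
  d(x*(-w - 2*y - 2*z)) includes (∂/∂x)(x*(-w - 2*y - 2*z)) dx = (-w - 2*y - 2*z) dx, which multiplied by dy ∧ dw gives (-w - 2*y - 2*z) dx ∧ dy ∧ dw
  d(x*(-w - 2*y - 2*z)) includes (∂/∂z)(x*(-w - 2*y - 2*z)) dz = (-2*x) dz, which multiplied by dy ∧ dw gives (2*x) dy ∧ dz ∧ dw
  d(3*w*y + 3*x*z - 2*z^2) includes (∂/∂x)(3*w*y + 3*x*z - 2*z^2) dx = (3*z) dx, which multiplied by dz ∧ dw gives (3*z) dx ∧ dz ∧ dw
  d(3*w*y + 3*x*z - 2*z^2) includes (∂/∂y)(3*w*y + 3*x*z - 2*z^2) dy = (3*w) dy, which multiplied by dz ∧ dw gives (3*w) dy ∧ dz ∧ dw
Collecting like 3-forms: d(omega) = (-2*w - 3*x - z) dx ∧ dy ∧ dz + (3*w + 3*z) dx ∧ dz ∧ dw + (3*w) dy ∧ dz ∧ dw + (-w - 2*y - 2*z) dx ∧ dy ∧ dw.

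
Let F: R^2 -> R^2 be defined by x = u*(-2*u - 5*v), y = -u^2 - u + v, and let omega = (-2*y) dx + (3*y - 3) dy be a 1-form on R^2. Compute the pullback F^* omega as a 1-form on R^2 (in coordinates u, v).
F^* omega = (-2*u^3 - 10*u^2*v + u^2 - 8*u*v + 9*u + 10*v^2 - 3*v + 3) du + (-10*u^3 - 13*u^2 + 10*u*v - 3*u + 3*v - 3) dv

Using F^*(f dg) = (f ∘ F) d(g ∘ F), substitute each coordinate x_i by F_i(u, v) in f_i, and replace dx_i by d F_i = (∂F_i/∂u) du + (∂F_i/∂v) dv.
  For the x component: f_1(F) = 2*u^2 + 2*u - 2*v; d F_1 = (-4*u - 5*v) du + (-5*u) dv
  For the y component: f_2(F) = -3*u^2 - 3*u + 3*v - 3; d F_2 = (-2*u - 1) du + (1) dv
Combining and collecting du, dv coefficients:
  coeff of du: -2*u^3 - 10*u^2*v + u^2 - 8*u*v + 9*u + 10*v^2 - 3*v + 3
  coeff of dv: -10*u^3 - 13*u^2 + 10*u*v - 3*u + 3*v - 3
F^* omega = (-2*u^3 - 10*u^2*v + u^2 - 8*u*v + 9*u + 10*v^2 - 3*v + 3) du + (-10*u^3 - 13*u^2 + 10*u*v - 3*u + 3*v - 3) dv.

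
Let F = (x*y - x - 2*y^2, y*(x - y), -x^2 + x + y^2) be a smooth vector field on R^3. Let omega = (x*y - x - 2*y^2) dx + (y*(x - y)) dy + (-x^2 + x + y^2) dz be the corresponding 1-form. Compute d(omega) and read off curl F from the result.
d(omega) = (2*y) dy ∧ dz + (2*x - 1) dz ∧ dx + (-x + 5*y) dx ∧ dy; curl F = (2*y, 2*x - 1, -x + 5*y)

d omega = sum_{i<j} (∂f_j/∂x_i - ∂f_i/∂x_j) dx_i ∧ dx_j. Under the identification (dy ∧ dz, dz ∧ dx, dx ∧ dy) ↔ (e_x, e_y, e_z), the coefficients are exactly the components of curl F. Compute:
  ∂R/∂y - ∂Q/∂z = (2*y) - (0) = 2*y
  ∂P/∂z - ∂R/∂x = (0) - (1 - 2*x) = 2*x - 1
  ∂Q/∂x - ∂P/∂y = (y) - (x - 4*y) = -x + 5*y.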